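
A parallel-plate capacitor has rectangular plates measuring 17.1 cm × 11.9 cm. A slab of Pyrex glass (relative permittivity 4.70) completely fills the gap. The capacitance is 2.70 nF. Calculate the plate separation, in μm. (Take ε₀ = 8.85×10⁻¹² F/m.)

d ≈ 313 μm

A = 17.1 × 11.9 cm² = 2.03×10⁻² m².
d = κε₀A/C = 4.70 × 8.85×10⁻¹² × 2.03×10⁻² / 2.70×10⁻⁹ = 3.13×10⁻⁴ m.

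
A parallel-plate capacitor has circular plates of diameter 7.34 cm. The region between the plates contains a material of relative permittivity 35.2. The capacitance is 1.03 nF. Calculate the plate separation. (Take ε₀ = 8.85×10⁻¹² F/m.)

1.28 mm

A = π(7.34/2 cm)² = 4.23×10⁻³ m².
d = κε₀A/C = 35.2 × 8.85×10⁻¹² × 4.23×10⁻³ / 1.03×10⁻⁹ = 1.28×10⁻³ m.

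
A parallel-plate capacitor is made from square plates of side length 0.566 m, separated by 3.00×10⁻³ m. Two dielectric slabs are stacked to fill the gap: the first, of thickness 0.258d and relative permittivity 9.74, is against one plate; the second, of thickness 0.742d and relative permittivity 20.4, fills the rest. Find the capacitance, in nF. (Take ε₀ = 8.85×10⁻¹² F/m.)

A = (0.566 m)² = 0.320 m².
Stacked slabs ⇒ two capacitors in series, each with the full plate area.
C₁ = κ₁ε₀A/d₁ = 9.74 × 8.85×10⁻¹² × 0.320 / 7.74×10⁻⁴ = 3.57×10⁻⁸ F.
C₂ = κ₂ε₀A/d₂ = 20.4 × 8.85×10⁻¹² × 0.320 / 2.23×10⁻³ = 2.60×10⁻⁸ F.
C = (1/C₁ + 1/C₂)⁻¹ = 1.50×10⁻⁸ F.

C ≈ 15.0 nF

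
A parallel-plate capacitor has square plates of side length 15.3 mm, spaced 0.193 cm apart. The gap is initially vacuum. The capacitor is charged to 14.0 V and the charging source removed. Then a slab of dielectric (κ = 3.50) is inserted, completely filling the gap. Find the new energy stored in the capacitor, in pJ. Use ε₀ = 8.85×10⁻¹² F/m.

A = (15.3 mm)² = 2.34×10⁻⁴ m².
Initially C₁ = ε₀A/d = 8.85×10⁻¹² × 2.34×10⁻⁴ / 1.93×10⁻³ = 1.07×10⁻¹² F.
U₁ = 1.05×10⁻¹⁰ J.
Isolated ⇒ Q is held fixed. C₂ = 3.50 C₁ and U = Q²/(2C), so U₂/U₁ = C₁/C₂ = 0.286.
U₂ = 0.286 × 1.05×10⁻¹⁰ = 3.01×10⁻¹¹ J.

U ≈ 30.1 pJ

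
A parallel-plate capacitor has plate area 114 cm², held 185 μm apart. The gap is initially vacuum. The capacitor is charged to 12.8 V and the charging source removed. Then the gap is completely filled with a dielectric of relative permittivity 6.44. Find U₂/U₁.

Isolated ⇒ Q is held fixed.
C₂ = 6.44 C₁ and U = Q²/(2C), so U₂/U₁ = C₁/C₂ = 0.155.

U₂/U₁ ≈ 0.155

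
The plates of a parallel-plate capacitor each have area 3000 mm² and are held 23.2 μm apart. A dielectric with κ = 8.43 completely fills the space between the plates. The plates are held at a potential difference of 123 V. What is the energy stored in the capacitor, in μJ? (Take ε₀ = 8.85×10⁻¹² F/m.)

U ≈ 73.0 μJ

A = 3000 mm² = 3.00×10⁻³ m².
C = κε₀A/d = 8.43 × 8.85×10⁻¹² × 3.00×10⁻³ / 2.32×10⁻⁵ = 9.65×10⁻⁹ F.
U = ½CV² = ½ × 9.65×10⁻⁹ × (123)² = 7.30×10⁻⁵ J.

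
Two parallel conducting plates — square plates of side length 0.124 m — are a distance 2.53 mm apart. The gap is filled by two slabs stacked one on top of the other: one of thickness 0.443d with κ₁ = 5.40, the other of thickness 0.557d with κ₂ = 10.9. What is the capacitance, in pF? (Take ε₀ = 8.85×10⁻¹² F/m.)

404 pF

A = (0.124 m)² = 1.54×10⁻² m².
Stacked slabs ⇒ two capacitors in series, each with the full plate area.
C₁ = κ₁ε₀A/d₁ = 5.40 × 8.85×10⁻¹² × 1.54×10⁻² / 1.12×10⁻³ = 6.56×10⁻¹⁰ F.
C₂ = κ₂ε₀A/d₂ = 10.9 × 8.85×10⁻¹² × 1.54×10⁻² / 1.41×10⁻³ = 1.05×10⁻⁹ F.
C = (1/C₁ + 1/C₂)⁻¹ = 4.04×10⁻¹⁰ F.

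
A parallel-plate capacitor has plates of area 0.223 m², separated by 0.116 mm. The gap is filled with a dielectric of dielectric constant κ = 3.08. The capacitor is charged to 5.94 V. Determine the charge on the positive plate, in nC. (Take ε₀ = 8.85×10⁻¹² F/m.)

Q ≈ 311 nC

C = κε₀A/d = 3.08 × 8.85×10⁻¹² × 0.223 / 1.16×10⁻⁴ = 5.24×10⁻⁸ F.
Q = CV = 5.24×10⁻⁸ × 5.94 = 3.11×10⁻⁷ C.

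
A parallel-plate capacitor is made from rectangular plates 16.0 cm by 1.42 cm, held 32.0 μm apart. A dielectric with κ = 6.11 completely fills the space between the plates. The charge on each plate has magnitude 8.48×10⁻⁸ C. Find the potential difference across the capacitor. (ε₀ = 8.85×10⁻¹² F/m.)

V ≈ 22.1 V

A = 16.0 × 1.42 cm² = 2.27×10⁻³ m².
C = κε₀A/d = 6.11 × 8.85×10⁻¹² × 2.27×10⁻³ / 3.20×10⁻⁵ = 3.84×10⁻⁹ F.
V = Q/C = 8.48×10⁻⁸ / 3.84×10⁻⁹ = 22.1 V.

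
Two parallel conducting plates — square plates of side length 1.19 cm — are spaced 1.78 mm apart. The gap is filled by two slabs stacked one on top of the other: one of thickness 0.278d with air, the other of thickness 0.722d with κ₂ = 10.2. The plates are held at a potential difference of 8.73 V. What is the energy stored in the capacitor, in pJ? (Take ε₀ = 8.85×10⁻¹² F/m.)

A = (1.19 cm)² = 1.42×10⁻⁴ m².
Stacked slabs ⇒ two capacitors in series, each with the full plate area.
C₁ = κ₁ε₀A/d₁ = 1.00 × 8.85×10⁻¹² × 1.42×10⁻⁴ / 4.95×10⁻⁴ = 2.53×10⁻¹² F.
C₂ = κ₂ε₀A/d₂ = 10.2 × 8.85×10⁻¹² × 1.42×10⁻⁴ / 1.29×10⁻³ = 9.95×10⁻¹² F.
C = (1/C₁ + 1/C₂)⁻¹ = 2.02×10⁻¹² F.
U = ½CV² = ½ × 2.02×10⁻¹² × (8.73)² = 7.69×10⁻¹¹ J.

U ≈ 76.9 pJ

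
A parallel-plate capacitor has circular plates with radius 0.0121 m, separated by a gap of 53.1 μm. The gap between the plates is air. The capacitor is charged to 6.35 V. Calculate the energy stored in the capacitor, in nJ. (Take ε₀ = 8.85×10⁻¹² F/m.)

A = π(0.0121 m)² = 4.60×10⁻⁴ m².
C = ε₀A/d = 8.85×10⁻¹² × 4.60×10⁻⁴ / 5.31×10⁻⁵ = 7.67×10⁻¹¹ F.
U = ½CV² = ½ × 7.67×10⁻¹¹ × (6.35)² = 1.55×10⁻⁹ J.

1.55 nJ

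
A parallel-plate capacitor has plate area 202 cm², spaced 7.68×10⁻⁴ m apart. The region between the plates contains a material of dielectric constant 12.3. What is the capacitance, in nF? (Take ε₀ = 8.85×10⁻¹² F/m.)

A = 202 cm² = 2.02×10⁻² m².
C = κε₀A/d = 12.3 × 8.85×10⁻¹² × 2.02×10⁻² / 7.68×10⁻⁴ = 2.86×10⁻⁹ F.

2.86 nF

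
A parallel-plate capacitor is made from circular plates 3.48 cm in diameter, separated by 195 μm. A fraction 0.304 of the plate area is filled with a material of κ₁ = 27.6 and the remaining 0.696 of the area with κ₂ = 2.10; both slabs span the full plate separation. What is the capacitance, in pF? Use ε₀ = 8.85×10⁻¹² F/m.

C ≈ 425 pF

A = π(3.48/2 cm)² = 9.51×10⁻⁴ m².
Side-by-side slabs ⇒ two capacitors in parallel, each spanning the full gap.
C₁ = κ₁ε₀A₁/d = 27.6 × 8.85×10⁻¹² × 2.89×10⁻⁴ / 1.95×10⁻⁴ = 3.62×10⁻¹⁰ F.
C₂ = κ₂ε₀A₂/d = 2.10 × 8.85×10⁻¹² × 6.62×10⁻⁴ / 1.95×10⁻⁴ = 6.31×10⁻¹¹ F.
C = C₁ + C₂ = 4.25×10⁻¹⁰ F.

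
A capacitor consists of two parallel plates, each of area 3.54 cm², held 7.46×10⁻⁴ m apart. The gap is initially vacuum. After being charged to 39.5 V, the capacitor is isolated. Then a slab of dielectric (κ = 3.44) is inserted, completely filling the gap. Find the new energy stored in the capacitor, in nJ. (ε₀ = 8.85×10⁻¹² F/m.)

A = 3.54 cm² = 3.54×10⁻⁴ m².
Initially C₁ = ε₀A/d = 8.85×10⁻¹² × 3.54×10⁻⁴ / 7.46×10⁻⁴ = 4.20×10⁻¹² F.
U₁ = 3.28×10⁻⁹ J.
Isolated ⇒ Q is held fixed. C₂ = 3.44 C₁ and U = Q²/(2C), so U₂/U₁ = C₁/C₂ = 0.291.
U₂ = 0.291 × 3.28×10⁻⁹ = 9.52×10⁻¹⁰ J.

0.952 nJ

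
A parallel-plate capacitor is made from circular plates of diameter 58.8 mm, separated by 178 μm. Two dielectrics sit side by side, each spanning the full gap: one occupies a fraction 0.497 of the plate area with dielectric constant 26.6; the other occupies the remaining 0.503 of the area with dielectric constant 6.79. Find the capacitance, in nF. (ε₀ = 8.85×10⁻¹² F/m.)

C ≈ 2.25 nF

A = π(58.8/2 mm)² = 2.72×10⁻³ m².
Side-by-side slabs ⇒ two capacitors in parallel, each spanning the full gap.
C₁ = κ₁ε₀A₁/d = 26.6 × 8.85×10⁻¹² × 1.35×10⁻³ / 1.78×10⁻⁴ = 1.78×10⁻⁹ F.
C₂ = κ₂ε₀A₂/d = 6.79 × 8.85×10⁻¹² × 1.37×10⁻³ / 1.78×10⁻⁴ = 4.61×10⁻¹⁰ F.
C = C₁ + C₂ = 2.25×10⁻⁹ F.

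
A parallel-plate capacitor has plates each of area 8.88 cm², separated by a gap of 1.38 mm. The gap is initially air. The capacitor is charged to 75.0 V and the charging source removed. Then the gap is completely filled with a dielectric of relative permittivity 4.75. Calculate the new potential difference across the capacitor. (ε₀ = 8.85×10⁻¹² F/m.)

A = 8.88 cm² = 8.88×10⁻⁴ m².
Initially C₁ = ε₀A/d = 8.85×10⁻¹² × 8.88×10⁻⁴ / 1.38×10⁻³ = 5.69×10⁻¹² F.
V₁ = 75.0 V.
Isolated ⇒ Q is held fixed. C₂ = 4.75 C₁ and V = Q/C, so V₂/V₁ = C₁/C₂ = 0.211.
V₂ = 0.211 × 75.0 = 15.8 V.

15.8 V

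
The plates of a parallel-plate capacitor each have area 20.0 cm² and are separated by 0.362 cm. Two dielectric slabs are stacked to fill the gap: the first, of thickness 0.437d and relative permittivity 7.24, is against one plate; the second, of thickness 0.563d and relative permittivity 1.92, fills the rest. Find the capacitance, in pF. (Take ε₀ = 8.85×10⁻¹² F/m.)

A = 20.0 cm² = 2.00×10⁻³ m².
Stacked slabs ⇒ two capacitors in series, each with the full plate area.
C₁ = κ₁ε₀A/d₁ = 7.24 × 8.85×10⁻¹² × 2.00×10⁻³ / 1.58×10⁻³ = 8.10×10⁻¹¹ F.
C₂ = κ₂ε₀A/d₂ = 1.92 × 8.85×10⁻¹² × 2.00×10⁻³ / 2.04×10⁻³ = 1.67×10⁻¹¹ F.
C = (1/C₁ + 1/C₂)⁻¹ = 1.38×10⁻¹¹ F.

C ≈ 13.8 pF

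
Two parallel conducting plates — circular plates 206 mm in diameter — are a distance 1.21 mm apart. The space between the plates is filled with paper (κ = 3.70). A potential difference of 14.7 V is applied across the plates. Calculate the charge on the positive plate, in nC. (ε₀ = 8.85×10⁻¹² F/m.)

A = π(206/2 mm)² = 3.33×10⁻² m².
C = κε₀A/d = 3.70 × 8.85×10⁻¹² × 3.33×10⁻² / 1.21×10⁻³ = 9.02×10⁻¹⁰ F.
Q = CV = 9.02×10⁻¹⁰ × 14.7 = 1.33×10⁻⁸ C.

Q ≈ 13.3 nC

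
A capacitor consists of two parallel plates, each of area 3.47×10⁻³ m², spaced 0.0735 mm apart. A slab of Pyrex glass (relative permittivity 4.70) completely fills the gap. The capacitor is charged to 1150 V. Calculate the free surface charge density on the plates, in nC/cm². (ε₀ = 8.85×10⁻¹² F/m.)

65.1 nC/cm²

C = κε₀A/d = 4.70 × 8.85×10⁻¹² × 3.47×10⁻³ / 7.35×10⁻⁵ = 1.96×10⁻⁹ F.
σ = Q/A = CV/A = 1.96×10⁻⁹ × 1150 / 3.47×10⁻³ = 6.51×10⁻⁴ C/m².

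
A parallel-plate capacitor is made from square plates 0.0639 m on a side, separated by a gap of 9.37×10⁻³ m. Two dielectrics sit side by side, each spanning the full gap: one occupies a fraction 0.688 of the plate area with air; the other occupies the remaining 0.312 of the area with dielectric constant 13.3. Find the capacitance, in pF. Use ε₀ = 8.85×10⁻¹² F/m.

A = (0.0639 m)² = 4.08×10⁻³ m².
Side-by-side slabs ⇒ two capacitors in parallel, each spanning the full gap.
C₁ = κ₁ε₀A₁/d = 1.00 × 8.85×10⁻¹² × 2.81×10⁻³ / 9.37×10⁻³ = 2.65×10⁻¹² F.
C₂ = κ₂ε₀A₂/d = 13.3 × 8.85×10⁻¹² × 1.27×10⁻³ / 9.37×10⁻³ = 1.60×10⁻¹¹ F.
C = C₁ + C₂ = 1.87×10⁻¹¹ F.

C ≈ 18.7 pF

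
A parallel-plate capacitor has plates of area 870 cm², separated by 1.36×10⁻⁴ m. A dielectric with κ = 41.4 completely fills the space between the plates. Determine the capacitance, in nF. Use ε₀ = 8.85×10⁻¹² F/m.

A = 870 cm² = 8.70×10⁻² m².
C = κε₀A/d = 41.4 × 8.85×10⁻¹² × 8.70×10⁻² / 1.36×10⁻⁴ = 2.34×10⁻⁷ F.

C ≈ 234 nF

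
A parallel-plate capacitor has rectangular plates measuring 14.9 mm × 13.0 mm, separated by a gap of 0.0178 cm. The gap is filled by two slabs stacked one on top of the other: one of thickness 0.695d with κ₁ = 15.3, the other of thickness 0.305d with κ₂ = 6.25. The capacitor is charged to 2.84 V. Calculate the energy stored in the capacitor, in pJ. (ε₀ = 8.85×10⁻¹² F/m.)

A = 14.9 × 13.0 mm² = 1.94×10⁻⁴ m².
Stacked slabs ⇒ two capacitors in series, each with the full plate area.
C₁ = κ₁ε₀A/d₁ = 15.3 × 8.85×10⁻¹² × 1.94×10⁻⁴ / 1.24×10⁻⁴ = 2.12×10⁻¹⁰ F.
C₂ = κ₂ε₀A/d₂ = 6.25 × 8.85×10⁻¹² × 1.94×10⁻⁴ / 5.43×10⁻⁵ = 1.97×10⁻¹⁰ F.
C = (1/C₁ + 1/C₂)⁻¹ = 1.02×10⁻¹⁰ F.
U = ½CV² = ½ × 1.02×10⁻¹⁰ × (2.84)² = 4.12×10⁻¹⁰ J.

U ≈ 412 pJ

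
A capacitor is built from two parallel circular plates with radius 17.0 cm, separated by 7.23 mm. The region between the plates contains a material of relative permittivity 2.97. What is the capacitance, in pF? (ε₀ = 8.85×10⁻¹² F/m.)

C ≈ 330 pF

A = π(17.0 cm)² = 9.08×10⁻² m².
C = κε₀A/d = 2.97 × 8.85×10⁻¹² × 9.08×10⁻² / 7.23×10⁻³ = 3.30×10⁻¹⁰ F.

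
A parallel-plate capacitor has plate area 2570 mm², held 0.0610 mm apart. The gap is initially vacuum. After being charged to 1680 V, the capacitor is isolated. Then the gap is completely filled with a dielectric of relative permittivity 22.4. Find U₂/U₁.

U₂/U₁ ≈ 0.0446

Isolated ⇒ Q is held fixed.
C₂ = 22.4 C₁ and U = Q²/(2C), so U₂/U₁ = C₁/C₂ = 0.0446.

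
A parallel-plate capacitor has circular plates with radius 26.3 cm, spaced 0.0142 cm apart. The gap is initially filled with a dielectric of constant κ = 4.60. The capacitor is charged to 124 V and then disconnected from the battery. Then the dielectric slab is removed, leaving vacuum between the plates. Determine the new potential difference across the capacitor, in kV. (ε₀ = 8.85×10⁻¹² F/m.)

A = π(26.3 cm)² = 0.217 m².
Initially C₁ = κε₀A/d = 4.60 × 8.85×10⁻¹² × 0.217 / 1.42×10⁻⁴ = 6.23×10⁻⁸ F.
V₁ = 1.24×10² V.
Isolated ⇒ Q is held fixed. C₂ = 0.217 C₁ and V = Q/C, so V₂/V₁ = C₁/C₂ = 4.60.
V₂ = 4.60 × 1.24×10² = 5.70×10² V.

0.570 kV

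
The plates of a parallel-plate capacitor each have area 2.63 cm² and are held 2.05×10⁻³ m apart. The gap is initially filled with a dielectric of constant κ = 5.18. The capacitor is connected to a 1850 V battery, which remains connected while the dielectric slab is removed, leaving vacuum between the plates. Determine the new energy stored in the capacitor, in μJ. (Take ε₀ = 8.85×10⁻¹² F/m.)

A = 2.63 cm² = 2.63×10⁻⁴ m².
Initially C₁ = κε₀A/d = 5.18 × 8.85×10⁻¹² × 2.63×10⁻⁴ / 2.05×10⁻³ = 5.88×10⁻¹² F.
U₁ = 1.01×10⁻⁵ J.
Battery connected ⇒ V is held fixed. C₂ = 0.193 C₁ and U = ½CV², so U₂/U₁ = C₂/C₁ = 0.193.
U₂ = 0.193 × 1.01×10⁻⁵ = 1.94×10⁻⁶ J.

1.94 μJ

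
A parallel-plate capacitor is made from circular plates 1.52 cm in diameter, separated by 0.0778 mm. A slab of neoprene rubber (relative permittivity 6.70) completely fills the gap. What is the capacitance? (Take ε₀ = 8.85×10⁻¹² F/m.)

C ≈ 138 pF

A = π(1.52/2 cm)² = 1.81×10⁻⁴ m².
C = κε₀A/d = 6.70 × 8.85×10⁻¹² × 1.81×10⁻⁴ / 7.78×10⁻⁵ = 1.38×10⁻¹⁰ F.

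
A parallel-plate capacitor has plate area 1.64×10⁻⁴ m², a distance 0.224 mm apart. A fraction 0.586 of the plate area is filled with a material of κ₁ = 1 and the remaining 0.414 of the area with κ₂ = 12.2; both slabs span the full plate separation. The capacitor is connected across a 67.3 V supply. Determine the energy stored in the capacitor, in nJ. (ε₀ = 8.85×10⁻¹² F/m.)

U ≈ 82.7 nJ

Side-by-side slabs ⇒ two capacitors in parallel, each spanning the full gap.
C₁ = κ₁ε₀A₁/d = 1.00 × 8.85×10⁻¹² × 9.61×10⁻⁵ / 2.24×10⁻⁴ = 3.80×10⁻¹² F.
C₂ = κ₂ε₀A₂/d = 12.2 × 8.85×10⁻¹² × 6.79×10⁻⁵ / 2.24×10⁻⁴ = 3.27×10⁻¹¹ F.
C = C₁ + C₂ = 3.65×10⁻¹¹ F.
U = ½CV² = ½ × 3.65×10⁻¹¹ × (67.3)² = 8.27×10⁻⁸ J.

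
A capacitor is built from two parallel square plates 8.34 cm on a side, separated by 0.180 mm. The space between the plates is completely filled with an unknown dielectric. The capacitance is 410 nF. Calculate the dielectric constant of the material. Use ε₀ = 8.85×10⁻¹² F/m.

κ ≈ 1199

A = (8.34 cm)² = 6.96×10⁻³ m².
κ = Cd/(ε₀A) = 4.10×10⁻⁷ × 1.80×10⁻⁴ / (8.85×10⁻¹² × 6.96×10⁻³) = 1199.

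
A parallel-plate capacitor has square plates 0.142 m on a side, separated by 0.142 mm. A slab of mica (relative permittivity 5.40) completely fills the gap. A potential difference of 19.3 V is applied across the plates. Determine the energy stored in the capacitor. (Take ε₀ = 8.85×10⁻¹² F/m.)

U ≈ 1.26 μJ

A = (0.142 m)² = 2.02×10⁻² m².
C = κε₀A/d = 5.40 × 8.85×10⁻¹² × 2.02×10⁻² / 1.42×10⁻⁴ = 6.79×10⁻⁹ F.
U = ½CV² = ½ × 6.79×10⁻⁹ × (19.3)² = 1.26×10⁻⁶ J.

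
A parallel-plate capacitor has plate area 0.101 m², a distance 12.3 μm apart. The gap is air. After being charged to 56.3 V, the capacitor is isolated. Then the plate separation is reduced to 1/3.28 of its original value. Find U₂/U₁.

Isolated ⇒ Q is held fixed.
C₂ = 3.28 C₁ and U = Q²/(2C), so U₂/U₁ = C₁/C₂ = 0.305.

U₂/U₁ ≈ 0.305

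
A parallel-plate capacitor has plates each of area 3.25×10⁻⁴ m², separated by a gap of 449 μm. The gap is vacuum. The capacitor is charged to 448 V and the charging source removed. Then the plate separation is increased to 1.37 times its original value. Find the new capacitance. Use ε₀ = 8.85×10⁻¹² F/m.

4.68 pF

Initially C₁ = ε₀A/d = 8.85×10⁻¹² × 3.25×10⁻⁴ / 4.49×10⁻⁴ = 6.41×10⁻¹² F.
C = ε₀A/d scales as 1/d, so C₂/C₁ = d₁/d₂ = 1/1.37 = 0.730.
C₂ = 0.730 × 6.41×10⁻¹² = 4.68×10⁻¹² F.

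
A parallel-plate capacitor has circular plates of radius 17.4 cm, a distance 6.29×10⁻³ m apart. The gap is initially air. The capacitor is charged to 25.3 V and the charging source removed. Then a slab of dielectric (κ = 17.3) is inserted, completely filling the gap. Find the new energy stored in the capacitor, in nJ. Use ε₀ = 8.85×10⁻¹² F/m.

2.48 nJ

A = π(17.4 cm)² = 9.51×10⁻² m².
Initially C₁ = ε₀A/d = 8.85×10⁻¹² × 9.51×10⁻² / 6.29×10⁻³ = 1.34×10⁻¹⁰ F.
U₁ = 4.28×10⁻⁸ J.
Isolated ⇒ Q is held fixed. C₂ = 17.3 C₁ and U = Q²/(2C), so U₂/U₁ = C₁/C₂ = 0.0578.
U₂ = 0.0578 × 4.28×10⁻⁸ = 2.48×10⁻⁹ J.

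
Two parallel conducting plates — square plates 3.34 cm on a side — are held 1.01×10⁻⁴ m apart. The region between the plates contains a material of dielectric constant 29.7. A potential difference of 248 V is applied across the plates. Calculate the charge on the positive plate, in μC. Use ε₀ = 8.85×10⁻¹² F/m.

0.720 μC

A = (3.34 cm)² = 1.12×10⁻³ m².
C = κε₀A/d = 29.7 × 8.85×10⁻¹² × 1.12×10⁻³ / 1.01×10⁻⁴ = 2.90×10⁻⁹ F.
Q = CV = 2.90×10⁻⁹ × 248 = 7.20×10⁻⁷ C.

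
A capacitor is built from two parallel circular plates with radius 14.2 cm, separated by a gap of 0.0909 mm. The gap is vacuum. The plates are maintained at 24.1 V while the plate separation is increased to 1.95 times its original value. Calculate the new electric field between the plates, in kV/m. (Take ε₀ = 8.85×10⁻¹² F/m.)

E ≈ 136 kV/m

A = π(14.2 cm)² = 6.33×10⁻² m².
Initially C₁ = ε₀A/d = 8.85×10⁻¹² × 6.33×10⁻² / 9.09×10⁻⁵ = 6.17×10⁻⁹ F.
E₁ = 2.65×10⁵ V/m.
Battery connected ⇒ V is held fixed. E = V/d, so E₂/E₁ = d₁/d₂ = 0.513.
E₂ = 0.513 × 2.65×10⁵ = 1.36×10⁵ V/m.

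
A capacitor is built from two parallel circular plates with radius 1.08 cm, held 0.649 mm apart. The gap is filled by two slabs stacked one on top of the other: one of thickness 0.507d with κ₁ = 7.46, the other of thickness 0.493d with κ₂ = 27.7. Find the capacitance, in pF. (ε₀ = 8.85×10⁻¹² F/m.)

A = π(1.08 cm)² = 3.66×10⁻⁴ m².
Stacked slabs ⇒ two capacitors in series, each with the full plate area.
C₁ = κ₁ε₀A/d₁ = 7.46 × 8.85×10⁻¹² × 3.66×10⁻⁴ / 3.29×10⁻⁴ = 7.35×10⁻¹¹ F.
C₂ = κ₂ε₀A/d₂ = 27.7 × 8.85×10⁻¹² × 3.66×10⁻⁴ / 3.20×10⁻⁴ = 2.81×10⁻¹⁰ F.
C = (1/C₁ + 1/C₂)⁻¹ = 5.83×10⁻¹¹ F.

C ≈ 58.3 pF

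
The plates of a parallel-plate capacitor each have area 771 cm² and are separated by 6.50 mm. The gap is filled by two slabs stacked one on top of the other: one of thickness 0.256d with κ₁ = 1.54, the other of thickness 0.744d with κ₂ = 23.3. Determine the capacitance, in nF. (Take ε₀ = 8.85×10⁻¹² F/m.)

C ≈ 0.530 nF

A = 771 cm² = 7.71×10⁻² m².
Stacked slabs ⇒ two capacitors in series, each with the full plate area.
C₁ = κ₁ε₀A/d₁ = 1.54 × 8.85×10⁻¹² × 7.71×10⁻² / 1.66×10⁻³ = 6.31×10⁻¹⁰ F.
C₂ = κ₂ε₀A/d₂ = 23.3 × 8.85×10⁻¹² × 7.71×10⁻² / 4.84×10⁻³ = 3.29×10⁻⁹ F.
C = (1/C₁ + 1/C₂)⁻¹ = 5.30×10⁻¹⁰ F.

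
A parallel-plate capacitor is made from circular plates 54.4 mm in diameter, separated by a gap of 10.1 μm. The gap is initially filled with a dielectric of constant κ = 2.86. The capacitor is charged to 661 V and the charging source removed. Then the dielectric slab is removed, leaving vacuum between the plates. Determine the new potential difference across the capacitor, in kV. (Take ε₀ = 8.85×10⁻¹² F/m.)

1.89 kV

A = π(54.4/2 mm)² = 2.32×10⁻³ m².
Initially C₁ = κε₀A/d = 2.86 × 8.85×10⁻¹² × 2.32×10⁻³ / 1.01×10⁻⁵ = 5.82×10⁻⁹ F.
V₁ = 6.61×10² V.
Isolated ⇒ Q is held fixed. C₂ = 0.350 C₁ and V = Q/C, so V₂/V₁ = C₁/C₂ = 2.86.
V₂ = 2.86 × 6.61×10² = 1.89×10³ V.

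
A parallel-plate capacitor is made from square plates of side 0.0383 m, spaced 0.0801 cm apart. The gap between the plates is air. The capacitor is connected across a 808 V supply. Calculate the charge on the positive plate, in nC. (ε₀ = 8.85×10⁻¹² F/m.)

A = (0.0383 m)² = 1.47×10⁻³ m².
C = ε₀A/d = 8.85×10⁻¹² × 1.47×10⁻³ / 8.01×10⁻⁴ = 1.62×10⁻¹¹ F.
Q = CV = 1.62×10⁻¹¹ × 808 = 1.31×10⁻⁸ C.

Q ≈ 13.1 nC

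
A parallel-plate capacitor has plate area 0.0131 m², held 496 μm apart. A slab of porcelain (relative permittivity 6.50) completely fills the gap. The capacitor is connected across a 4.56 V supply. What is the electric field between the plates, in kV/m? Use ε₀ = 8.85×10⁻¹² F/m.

E = V/d = 4.56 / 4.96×10⁻⁴ = 9.19×10³ V/m.

9.19 kV/m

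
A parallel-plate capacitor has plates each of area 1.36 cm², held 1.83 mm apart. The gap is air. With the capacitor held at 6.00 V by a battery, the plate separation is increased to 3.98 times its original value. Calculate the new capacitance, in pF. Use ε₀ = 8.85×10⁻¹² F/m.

0.165 pF

A = 1.36 cm² = 1.36×10⁻⁴ m².
Initially C₁ = ε₀A/d = 8.85×10⁻¹² × 1.36×10⁻⁴ / 1.83×10⁻³ = 6.58×10⁻¹³ F.
C = ε₀A/d scales as 1/d, so C₂/C₁ = d₁/d₂ = 1/3.98 = 0.251.
C₂ = 0.251 × 6.58×10⁻¹³ = 1.65×10⁻¹³ F.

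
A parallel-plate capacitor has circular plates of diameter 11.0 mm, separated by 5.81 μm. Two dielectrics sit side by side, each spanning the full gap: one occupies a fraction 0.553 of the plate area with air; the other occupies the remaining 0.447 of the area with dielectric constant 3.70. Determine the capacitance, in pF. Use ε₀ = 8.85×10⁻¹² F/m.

C ≈ 319 pF

A = π(11.0/2 mm)² = 9.50×10⁻⁵ m².
Side-by-side slabs ⇒ two capacitors in parallel, each spanning the full gap.
C₁ = κ₁ε₀A₁/d = 1.00 × 8.85×10⁻¹² × 5.26×10⁻⁵ / 5.81×10⁻⁶ = 8.01×10⁻¹¹ F.
C₂ = κ₂ε₀A₂/d = 3.70 × 8.85×10⁻¹² × 4.25×10⁻⁵ / 5.81×10⁻⁶ = 2.39×10⁻¹⁰ F.
C = C₁ + C₂ = 3.19×10⁻¹⁰ F.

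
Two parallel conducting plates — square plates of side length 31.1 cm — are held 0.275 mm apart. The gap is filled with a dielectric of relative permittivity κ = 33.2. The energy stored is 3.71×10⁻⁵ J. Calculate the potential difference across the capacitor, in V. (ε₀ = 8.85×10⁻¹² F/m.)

26.8 V

A = (31.1 cm)² = 9.67×10⁻² m².
C = κε₀A/d = 33.2 × 8.85×10⁻¹² × 9.67×10⁻² / 2.75×10⁻⁴ = 1.03×10⁻⁷ F.
V = √(2U/C) = √(2 × 3.71×10⁻⁵ / 1.03×10⁻⁷) = 26.8 V.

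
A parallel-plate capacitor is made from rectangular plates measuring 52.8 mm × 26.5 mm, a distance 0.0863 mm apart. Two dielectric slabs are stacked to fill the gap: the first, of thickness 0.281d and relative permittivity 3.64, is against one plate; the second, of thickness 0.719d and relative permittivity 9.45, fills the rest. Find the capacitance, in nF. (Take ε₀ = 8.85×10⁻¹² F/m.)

A = 52.8 × 26.5 mm² = 1.40×10⁻³ m².
Stacked slabs ⇒ two capacitors in series, each with the full plate area.
C₁ = κ₁ε₀A/d₁ = 3.64 × 8.85×10⁻¹² × 1.40×10⁻³ / 2.43×10⁻⁵ = 1.86×10⁻⁹ F.
C₂ = κ₂ε₀A/d₂ = 9.45 × 8.85×10⁻¹² × 1.40×10⁻³ / 6.20×10⁻⁵ = 1.89×10⁻⁹ F.
C = (1/C₁ + 1/C₂)⁻¹ = 9.36×10⁻¹⁰ F.

C ≈ 0.936 nF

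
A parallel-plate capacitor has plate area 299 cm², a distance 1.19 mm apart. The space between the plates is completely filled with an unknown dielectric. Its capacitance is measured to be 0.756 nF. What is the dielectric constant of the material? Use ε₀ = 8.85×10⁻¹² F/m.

3.40

A = 299 cm² = 2.99×10⁻² m².
κ = Cd/(ε₀A) = 7.56×10⁻¹⁰ × 1.19×10⁻³ / (8.85×10⁻¹² × 2.99×10⁻²) = 3.40.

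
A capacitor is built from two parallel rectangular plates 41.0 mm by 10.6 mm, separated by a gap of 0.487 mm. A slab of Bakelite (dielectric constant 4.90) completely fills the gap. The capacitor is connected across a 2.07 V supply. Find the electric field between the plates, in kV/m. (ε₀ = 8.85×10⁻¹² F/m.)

E ≈ 4.25 kV/m

E = V/d = 2.07 / 4.87×10⁻⁴ = 4.25×10³ V/m.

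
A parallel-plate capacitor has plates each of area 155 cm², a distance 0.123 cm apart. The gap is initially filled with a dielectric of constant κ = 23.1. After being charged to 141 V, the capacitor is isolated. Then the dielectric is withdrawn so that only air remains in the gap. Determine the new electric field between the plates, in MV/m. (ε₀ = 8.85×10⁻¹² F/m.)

2.65 MV/m

A = 155 cm² = 1.55×10⁻² m².
Initially C₁ = κε₀A/d = 23.1 × 8.85×10⁻¹² × 1.55×10⁻² / 1.23×10⁻³ = 2.58×10⁻⁹ F.
E₁ = 1.15×10⁵ V/m.
Isolated ⇒ Q is held fixed. V₂ = Q/C₂ = V₁/0.0433; E = V/d, so E₂/E₁ = (V₂/V₁)(d₁/d₂) = 23.1.
E₂ = 23.1 × 1.15×10⁵ = 2.65×10⁶ V/m.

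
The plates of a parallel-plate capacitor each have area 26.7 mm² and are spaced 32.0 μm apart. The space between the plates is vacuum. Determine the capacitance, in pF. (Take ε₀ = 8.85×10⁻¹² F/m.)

C ≈ 7.38 pF

A = 26.7 mm² = 2.67×10⁻⁵ m².
C = ε₀A/d = 8.85×10⁻¹² × 2.67×10⁻⁵ / 3.20×10⁻⁵ = 7.38×10⁻¹² F.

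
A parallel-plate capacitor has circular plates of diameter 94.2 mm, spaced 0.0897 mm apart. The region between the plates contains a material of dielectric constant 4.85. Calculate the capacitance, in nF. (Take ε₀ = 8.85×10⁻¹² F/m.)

A = π(94.2/2 mm)² = 6.97×10⁻³ m².
C = κε₀A/d = 4.85 × 8.85×10⁻¹² × 6.97×10⁻³ / 8.97×10⁻⁵ = 3.33×10⁻⁹ F.

C ≈ 3.33 nF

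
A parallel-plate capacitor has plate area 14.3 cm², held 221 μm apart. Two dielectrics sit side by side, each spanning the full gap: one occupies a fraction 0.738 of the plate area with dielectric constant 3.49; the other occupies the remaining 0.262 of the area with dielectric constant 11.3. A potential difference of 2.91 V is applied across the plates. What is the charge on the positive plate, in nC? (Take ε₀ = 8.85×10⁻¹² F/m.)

A = 14.3 cm² = 1.43×10⁻³ m².
Side-by-side slabs ⇒ two capacitors in parallel, each spanning the full gap.
C₁ = κ₁ε₀A₁/d = 3.49 × 8.85×10⁻¹² × 1.06×10⁻³ / 2.21×10⁻⁴ = 1.47×10⁻¹⁰ F.
C₂ = κ₂ε₀A₂/d = 11.3 × 8.85×10⁻¹² × 3.75×10⁻⁴ / 2.21×10⁻⁴ = 1.70×10⁻¹⁰ F.
C = C₁ + C₂ = 3.17×10⁻¹⁰ F.
Q = CV = 3.17×10⁻¹⁰ × 2.91 = 9.23×10⁻¹⁰ C.

0.923 nC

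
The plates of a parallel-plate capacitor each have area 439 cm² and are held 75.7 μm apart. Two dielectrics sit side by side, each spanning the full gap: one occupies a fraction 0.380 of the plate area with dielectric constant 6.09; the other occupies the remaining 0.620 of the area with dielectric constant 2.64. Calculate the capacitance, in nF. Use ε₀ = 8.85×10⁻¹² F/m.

A = 439 cm² = 4.39×10⁻² m².
Side-by-side slabs ⇒ two capacitors in parallel, each spanning the full gap.
C₁ = κ₁ε₀A₁/d = 6.09 × 8.85×10⁻¹² × 1.67×10⁻² / 7.57×10⁻⁵ = 1.19×10⁻⁸ F.
C₂ = κ₂ε₀A₂/d = 2.64 × 8.85×10⁻¹² × 2.72×10⁻² / 7.57×10⁻⁵ = 8.40×10⁻⁹ F.
C = C₁ + C₂ = 2.03×10⁻⁸ F.

C ≈ 20.3 nF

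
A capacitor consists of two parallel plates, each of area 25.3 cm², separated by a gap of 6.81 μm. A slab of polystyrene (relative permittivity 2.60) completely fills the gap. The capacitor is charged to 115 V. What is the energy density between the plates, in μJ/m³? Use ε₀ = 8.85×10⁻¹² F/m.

3.28×10⁹ μJ/m³

E = V/d = 115 / 6.81×10⁻⁶ = 1.69×10⁷ V/m.
u = ½κε₀E² = ½ × 2.60 × 8.85×10⁻¹² × (1.69×10⁷)² = 3.28×10³ J/m³.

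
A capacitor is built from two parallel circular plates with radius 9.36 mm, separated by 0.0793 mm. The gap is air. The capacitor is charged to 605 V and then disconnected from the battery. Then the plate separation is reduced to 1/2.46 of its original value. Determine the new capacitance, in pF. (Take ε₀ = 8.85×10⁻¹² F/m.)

75.6 pF

A = π(9.36 mm)² = 2.75×10⁻⁴ m².
Initially C₁ = ε₀A/d = 8.85×10⁻¹² × 2.75×10⁻⁴ / 7.93×10⁻⁵ = 3.07×10⁻¹¹ F.
C = ε₀A/d scales as 1/d, so C₂/C₁ = d₁/d₂ = 2.46.
C₂ = 2.46 × 3.07×10⁻¹¹ = 7.56×10⁻¹¹ F.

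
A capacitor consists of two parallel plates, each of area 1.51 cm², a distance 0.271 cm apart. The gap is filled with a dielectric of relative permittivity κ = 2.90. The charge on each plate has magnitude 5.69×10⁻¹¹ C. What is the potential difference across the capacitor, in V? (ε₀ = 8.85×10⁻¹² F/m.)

39.8 V

A = 1.51 cm² = 1.51×10⁻⁴ m².
C = κε₀A/d = 2.90 × 8.85×10⁻¹² × 1.51×10⁻⁴ / 2.71×10⁻³ = 1.43×10⁻¹² F.
V = Q/C = 5.69×10⁻¹¹ / 1.43×10⁻¹² = 39.8 V.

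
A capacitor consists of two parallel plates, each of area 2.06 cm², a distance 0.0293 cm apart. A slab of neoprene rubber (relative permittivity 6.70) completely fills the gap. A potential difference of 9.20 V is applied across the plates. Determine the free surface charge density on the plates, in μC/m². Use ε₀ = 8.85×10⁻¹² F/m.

σ ≈ 1.86 μC/m²

A = 2.06 cm² = 2.06×10⁻⁴ m².
C = κε₀A/d = 6.70 × 8.85×10⁻¹² × 2.06×10⁻⁴ / 2.93×10⁻⁴ = 4.17×10⁻¹¹ F.
σ = Q/A = CV/A = 4.17×10⁻¹¹ × 9.20 / 2.06×10⁻⁴ = 1.86×10⁻⁶ C/m².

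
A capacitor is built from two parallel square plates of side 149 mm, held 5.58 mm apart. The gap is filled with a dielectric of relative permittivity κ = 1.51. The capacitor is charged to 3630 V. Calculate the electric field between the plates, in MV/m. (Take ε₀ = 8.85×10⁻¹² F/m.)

0.651 MV/m

E = V/d = 3630 / 5.58×10⁻³ = 6.51×10⁵ V/m.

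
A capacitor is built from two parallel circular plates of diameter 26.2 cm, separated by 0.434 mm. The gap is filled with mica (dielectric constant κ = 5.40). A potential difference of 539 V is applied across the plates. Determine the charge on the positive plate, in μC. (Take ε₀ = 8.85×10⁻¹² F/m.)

Q ≈ 3.20 μC

A = π(26.2/2 cm)² = 5.39×10⁻² m².
C = κε₀A/d = 5.40 × 8.85×10⁻¹² × 5.39×10⁻² / 4.34×10⁻⁴ = 5.94×10⁻⁹ F.
Q = CV = 5.94×10⁻⁹ × 539 = 3.20×10⁻⁶ C.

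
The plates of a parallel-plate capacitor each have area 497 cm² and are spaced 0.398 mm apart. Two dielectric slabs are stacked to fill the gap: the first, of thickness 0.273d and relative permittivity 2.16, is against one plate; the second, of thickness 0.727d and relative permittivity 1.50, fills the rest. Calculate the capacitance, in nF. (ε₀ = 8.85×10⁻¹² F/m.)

A = 497 cm² = 4.97×10⁻² m².
Stacked slabs ⇒ two capacitors in series, each with the full plate area.
C₁ = κ₁ε₀A/d₁ = 2.16 × 8.85×10⁻¹² × 4.97×10⁻² / 1.09×10⁻⁴ = 8.74×10⁻⁹ F.
C₂ = κ₂ε₀A/d₂ = 1.50 × 8.85×10⁻¹² × 4.97×10⁻² / 2.89×10⁻⁴ = 2.28×10⁻⁹ F.
C = (1/C₁ + 1/C₂)⁻¹ = 1.81×10⁻⁹ F.

C ≈ 1.81 nF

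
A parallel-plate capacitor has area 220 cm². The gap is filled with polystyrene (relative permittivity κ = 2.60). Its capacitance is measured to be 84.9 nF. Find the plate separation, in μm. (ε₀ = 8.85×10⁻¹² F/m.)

5.96 μm

A = 220 cm² = 2.20×10⁻² m².
d = κε₀A/C = 2.60 × 8.85×10⁻¹² × 2.20×10⁻² / 8.49×10⁻⁸ = 5.96×10⁻⁶ m.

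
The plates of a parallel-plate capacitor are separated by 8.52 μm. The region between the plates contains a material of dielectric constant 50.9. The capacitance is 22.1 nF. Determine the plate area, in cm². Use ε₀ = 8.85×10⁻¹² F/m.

A = Cd/(κε₀) = 2.21×10⁻⁸ × 8.52×10⁻⁶ / (50.9 × 8.85×10⁻¹²) = 4.18×10⁻⁴ m².

A ≈ 4.18 cm²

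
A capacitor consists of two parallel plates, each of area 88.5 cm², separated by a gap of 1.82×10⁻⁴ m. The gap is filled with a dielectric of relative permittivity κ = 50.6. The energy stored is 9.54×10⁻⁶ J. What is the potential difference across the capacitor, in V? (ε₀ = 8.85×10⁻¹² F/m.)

V ≈ 29.6 V

A = 88.5 cm² = 8.85×10⁻³ m².
C = κε₀A/d = 50.6 × 8.85×10⁻¹² × 8.85×10⁻³ / 1.82×10⁻⁴ = 2.18×10⁻⁸ F.
V = √(2U/C) = √(2 × 9.54×10⁻⁶ / 2.18×10⁻⁸) = 29.6 V.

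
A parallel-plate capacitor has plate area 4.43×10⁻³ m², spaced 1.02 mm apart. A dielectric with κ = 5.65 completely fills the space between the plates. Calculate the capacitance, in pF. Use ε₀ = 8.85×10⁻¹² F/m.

C ≈ 217 pF

C = κε₀A/d = 5.65 × 8.85×10⁻¹² × 4.43×10⁻³ / 1.02×10⁻³ = 2.17×10⁻¹⁰ F.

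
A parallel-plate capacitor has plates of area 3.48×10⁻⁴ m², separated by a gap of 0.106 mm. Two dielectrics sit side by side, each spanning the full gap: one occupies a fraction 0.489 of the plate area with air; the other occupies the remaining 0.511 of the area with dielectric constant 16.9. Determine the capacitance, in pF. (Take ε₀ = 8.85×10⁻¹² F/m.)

C ≈ 265 pF

Side-by-side slabs ⇒ two capacitors in parallel, each spanning the full gap.
C₁ = κ₁ε₀A₁/d = 1.00 × 8.85×10⁻¹² × 1.70×10⁻⁴ / 1.06×10⁻⁴ = 1.42×10⁻¹¹ F.
C₂ = κ₂ε₀A₂/d = 16.9 × 8.85×10⁻¹² × 1.78×10⁻⁴ / 1.06×10⁻⁴ = 2.51×10⁻¹⁰ F.
C = C₁ + C₂ = 2.65×10⁻¹⁰ F.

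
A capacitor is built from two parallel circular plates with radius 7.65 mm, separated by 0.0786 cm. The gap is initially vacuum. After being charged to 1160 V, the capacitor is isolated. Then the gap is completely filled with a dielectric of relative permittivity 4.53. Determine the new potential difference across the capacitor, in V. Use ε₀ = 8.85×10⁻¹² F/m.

V ≈ 256 V

A = π(7.65 mm)² = 1.84×10⁻⁴ m².
Initially C₁ = ε₀A/d = 8.85×10⁻¹² × 1.84×10⁻⁴ / 7.86×10⁻⁴ = 2.07×10⁻¹² F.
V₁ = 1.16×10³ V.
Isolated ⇒ Q is held fixed. C₂ = 4.53 C₁ and V = Q/C, so V₂/V₁ = C₁/C₂ = 0.221.
V₂ = 0.221 × 1.16×10³ = 2.56×10² V.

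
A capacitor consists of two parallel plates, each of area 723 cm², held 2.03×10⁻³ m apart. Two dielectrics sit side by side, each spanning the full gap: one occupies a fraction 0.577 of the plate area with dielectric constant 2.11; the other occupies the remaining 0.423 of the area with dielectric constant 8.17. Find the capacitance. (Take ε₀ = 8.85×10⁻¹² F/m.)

C ≈ 1.47 nF

A = 723 cm² = 7.23×10⁻² m².
Side-by-side slabs ⇒ two capacitors in parallel, each spanning the full gap.
C₁ = κ₁ε₀A₁/d = 2.11 × 8.85×10⁻¹² × 4.17×10⁻² / 2.03×10⁻³ = 3.84×10⁻¹⁰ F.
C₂ = κ₂ε₀A₂/d = 8.17 × 8.85×10⁻¹² × 3.06×10⁻² / 2.03×10⁻³ = 1.09×10⁻⁹ F.
C = C₁ + C₂ = 1.47×10⁻⁹ F.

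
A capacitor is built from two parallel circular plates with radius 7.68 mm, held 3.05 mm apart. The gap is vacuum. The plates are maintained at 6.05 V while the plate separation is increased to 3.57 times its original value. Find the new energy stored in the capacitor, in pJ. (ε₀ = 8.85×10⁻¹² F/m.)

U ≈ 2.76 pJ

A = π(7.68 mm)² = 1.85×10⁻⁴ m².
Initially C₁ = ε₀A/d = 8.85×10⁻¹² × 1.85×10⁻⁴ / 3.05×10⁻³ = 5.38×10⁻¹³ F.
U₁ = 9.84×10⁻¹² J.
Battery connected ⇒ V is held fixed. C₂ = 0.280 C₁ and U = ½CV², so U₂/U₁ = C₂/C₁ = 0.280.
U₂ = 0.280 × 9.84×10⁻¹² = 2.76×10⁻¹² J.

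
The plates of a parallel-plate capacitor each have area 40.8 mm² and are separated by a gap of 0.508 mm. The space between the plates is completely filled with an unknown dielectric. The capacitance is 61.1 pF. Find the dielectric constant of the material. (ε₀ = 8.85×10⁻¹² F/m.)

A = 40.8 mm² = 4.08×10⁻⁵ m².
κ = Cd/(ε₀A) = 6.11×10⁻¹¹ × 5.08×10⁻⁴ / (8.85×10⁻¹² × 4.08×10⁻⁵) = 86.0.

κ ≈ 86.0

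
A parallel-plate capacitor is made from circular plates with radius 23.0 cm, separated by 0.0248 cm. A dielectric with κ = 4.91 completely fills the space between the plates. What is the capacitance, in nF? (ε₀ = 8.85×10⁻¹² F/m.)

A = π(23.0 cm)² = 0.166 m².
C = κε₀A/d = 4.91 × 8.85×10⁻¹² × 0.166 / 2.48×10⁻⁴ = 2.91×10⁻⁸ F.

C ≈ 29.1 nF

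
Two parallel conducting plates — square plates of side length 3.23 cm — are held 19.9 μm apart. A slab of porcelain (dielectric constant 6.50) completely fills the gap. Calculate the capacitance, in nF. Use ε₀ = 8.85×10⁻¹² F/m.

3.02 nF

A = (3.23 cm)² = 1.04×10⁻³ m².
C = κε₀A/d = 6.50 × 8.85×10⁻¹² × 1.04×10⁻³ / 1.99×10⁻⁵ = 3.02×10⁻⁹ F.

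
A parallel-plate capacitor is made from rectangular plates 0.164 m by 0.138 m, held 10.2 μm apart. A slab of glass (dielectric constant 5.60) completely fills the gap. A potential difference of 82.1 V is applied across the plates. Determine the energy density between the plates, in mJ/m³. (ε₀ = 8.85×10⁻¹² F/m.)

E = V/d = 82.1 / 1.02×10⁻⁵ = 8.05×10⁶ V/m.
u = ½κε₀E² = ½ × 5.60 × 8.85×10⁻¹² × (8.05×10⁶)² = 1.61×10³ J/m³.

1.61×10⁶ mJ/m³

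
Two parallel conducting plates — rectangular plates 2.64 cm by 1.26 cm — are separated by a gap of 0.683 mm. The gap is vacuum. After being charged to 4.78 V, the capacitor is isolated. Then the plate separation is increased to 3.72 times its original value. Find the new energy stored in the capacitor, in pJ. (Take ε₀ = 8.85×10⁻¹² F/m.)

A = 2.64 × 1.26 cm² = 3.33×10⁻⁴ m².
Initially C₁ = ε₀A/d = 8.85×10⁻¹² × 3.33×10⁻⁴ / 6.83×10⁻⁴ = 4.31×10⁻¹² F.
U₁ = 4.92×10⁻¹¹ J.
Isolated ⇒ Q is held fixed. C₂ = 0.269 C₁ and U = Q²/(2C), so U₂/U₁ = C₁/C₂ = 3.72.
U₂ = 3.72 × 4.92×10⁻¹¹ = 1.83×10⁻¹⁰ J.

U ≈ 183 pJ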